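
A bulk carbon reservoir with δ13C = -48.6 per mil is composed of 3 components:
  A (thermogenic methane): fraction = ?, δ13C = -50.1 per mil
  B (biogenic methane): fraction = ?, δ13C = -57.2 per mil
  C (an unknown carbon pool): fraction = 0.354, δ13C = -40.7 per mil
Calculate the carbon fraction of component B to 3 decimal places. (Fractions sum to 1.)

0.257

Let f_B and f_A be the unknown fractions; fractions sum to 1 so f_B + f_A = 0.646.
Mass balance: Σ fᵢ·δᵢ = δ_bulk ⇒ f_B·(-57.2) + f_A·(-50.1) = -48.6 − (-14.408) = -34.192
Substitute f_A = 0.646 − f_B:
f_B·(-57.2 − -50.1) = -34.192 − 0.646×(-50.1) = -1.828
f_B = -1.828 / -7.1 = 0.2574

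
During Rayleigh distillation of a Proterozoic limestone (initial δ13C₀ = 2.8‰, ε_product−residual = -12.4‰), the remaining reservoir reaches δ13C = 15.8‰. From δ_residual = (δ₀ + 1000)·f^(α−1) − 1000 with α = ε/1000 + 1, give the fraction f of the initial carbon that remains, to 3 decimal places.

0.354

α − 1 = ε/1000 = -0.0124
(δ_res + 1000)/(δ₀ + 1000) = (15.8 + 1000)/(2.8 + 1000) = 1015.8/1002.8 = 1.012964
f = 1.012964^(1/-0.0124) = exp(ln(1.012964)/-0.0124) = exp(0.01288/-0.0124)
f = exp(-1.0387) = 0.3539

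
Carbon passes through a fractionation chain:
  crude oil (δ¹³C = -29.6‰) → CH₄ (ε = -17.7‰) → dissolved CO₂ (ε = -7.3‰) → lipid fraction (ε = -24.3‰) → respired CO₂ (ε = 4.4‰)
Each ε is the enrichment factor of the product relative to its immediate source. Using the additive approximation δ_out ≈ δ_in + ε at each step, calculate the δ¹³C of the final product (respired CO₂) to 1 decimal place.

step 1: δ ≈ -29.6 + (-17.7) = -47.3‰
step 2: δ ≈ -47.3 + (-7.3) = -54.6‰
step 3: δ ≈ -54.6 + (-24.3) = -78.9‰
step 4: δ ≈ -78.9 + (4.4) = -74.5‰

-74.5‰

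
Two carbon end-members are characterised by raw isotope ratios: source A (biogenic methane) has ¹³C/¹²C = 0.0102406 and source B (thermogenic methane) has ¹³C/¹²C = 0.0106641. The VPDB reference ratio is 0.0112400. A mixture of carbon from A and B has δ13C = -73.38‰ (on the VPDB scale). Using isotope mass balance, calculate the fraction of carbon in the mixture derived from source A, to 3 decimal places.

0.588

δ_A = (0.0102406/0.0112400 − 1)×1000 = (0.911085 − 1)×1000 = -88.915‰
δ_B = (0.0106641/0.0112400 − 1)×1000 = (0.948763 − 1)×1000 = -51.237‰
f_A = (δ_mix − δ_B)/(δ_A − δ_B) = (-73.38 − (-51.237))/(-88.915 − (-51.237))
f_A = -22.143 / -37.678 = 0.5877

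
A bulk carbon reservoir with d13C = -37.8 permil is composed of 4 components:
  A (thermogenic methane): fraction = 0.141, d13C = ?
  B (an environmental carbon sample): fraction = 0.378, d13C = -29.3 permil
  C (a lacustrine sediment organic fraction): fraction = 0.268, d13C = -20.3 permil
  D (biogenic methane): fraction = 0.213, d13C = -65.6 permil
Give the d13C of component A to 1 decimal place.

Isotope mass balance: δ_bulk = Σ fᵢ·δᵢ.
-37.8 = 0.141×δ_A + 0.378×(-29.3) + 0.268×(-20.3) + 0.213×(-65.6)
0.141·δ_A = -37.8 − (-30.489) = -7.311
δ_A = -7.311 / 0.141 = -51.85 permil

-51.9 permil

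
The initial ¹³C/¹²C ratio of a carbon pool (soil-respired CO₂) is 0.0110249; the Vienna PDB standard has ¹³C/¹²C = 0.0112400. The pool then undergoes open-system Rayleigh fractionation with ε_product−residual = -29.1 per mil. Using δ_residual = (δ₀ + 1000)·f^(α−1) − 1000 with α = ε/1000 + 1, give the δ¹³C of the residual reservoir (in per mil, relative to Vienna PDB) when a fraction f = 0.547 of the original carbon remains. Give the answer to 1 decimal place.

δ₀ = (0.0110249/0.0112400 − 1)×1000 = (0.980863 − 1)×1000 = -19.137 per mil
α − 1 = ε/1000 = -0.0291
f^(α−1) = 0.547^(-0.0291) = 1.017711
δ_res = (-19.137 + 1000) × 1.017711 − 1000 = 998.235 − 1000 = -1.76 per mil

-1.8 per mil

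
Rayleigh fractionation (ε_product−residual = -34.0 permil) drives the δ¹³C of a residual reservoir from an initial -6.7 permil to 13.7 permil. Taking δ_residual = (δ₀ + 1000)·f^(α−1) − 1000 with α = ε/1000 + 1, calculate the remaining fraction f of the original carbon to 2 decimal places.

α − 1 = ε/1000 = -0.0340
(δ_res + 1000)/(δ₀ + 1000) = (13.7 + 1000)/(-6.7 + 1000) = 1013.7/993.3 = 1.020538
f = 1.020538^(1/-0.0340) = exp(ln(1.020538)/-0.0340) = exp(0.02033/-0.0340)
f = exp(-0.5979) = 0.5499

0.55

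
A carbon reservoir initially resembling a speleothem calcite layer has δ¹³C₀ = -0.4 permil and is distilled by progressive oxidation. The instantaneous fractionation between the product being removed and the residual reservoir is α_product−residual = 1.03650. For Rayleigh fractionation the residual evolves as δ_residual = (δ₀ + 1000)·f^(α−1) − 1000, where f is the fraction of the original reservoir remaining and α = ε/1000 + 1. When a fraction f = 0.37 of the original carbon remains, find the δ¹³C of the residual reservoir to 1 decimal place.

-36.0 permil

Rayleigh residual: δ_res = (δ₀ + 1000)·f^(α−1) − 1000
α − 1 = 0.03650
f^(α−1) = 0.37^(0.03650) = 0.964360
δ_res = (-0.4 + 1000) × 0.964360 − 1000 = 963.975 − 1000 = -36.03 permil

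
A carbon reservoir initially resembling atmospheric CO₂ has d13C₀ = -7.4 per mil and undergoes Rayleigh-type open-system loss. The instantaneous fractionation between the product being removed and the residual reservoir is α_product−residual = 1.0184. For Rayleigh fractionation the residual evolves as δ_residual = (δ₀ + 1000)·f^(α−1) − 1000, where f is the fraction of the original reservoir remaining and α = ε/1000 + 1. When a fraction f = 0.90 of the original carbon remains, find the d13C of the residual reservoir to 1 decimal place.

-9.3 per mil

Rayleigh residual: δ_res = (δ₀ + 1000)·f^(α−1) − 1000
α − 1 = 0.01840
f^(α−1) = 0.90^(0.01840) = 0.998063
δ_res = (-7.4 + 1000) × 0.998063 − 1000 = 990.678 − 1000 = -9.32 per mil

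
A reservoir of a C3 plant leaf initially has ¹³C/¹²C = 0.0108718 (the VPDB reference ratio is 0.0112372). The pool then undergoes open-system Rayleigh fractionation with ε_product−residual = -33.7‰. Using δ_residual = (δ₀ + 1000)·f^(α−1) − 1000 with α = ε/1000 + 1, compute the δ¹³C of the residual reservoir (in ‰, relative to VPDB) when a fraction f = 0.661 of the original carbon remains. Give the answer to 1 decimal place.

-18.9‰

δ₀ = (0.0108718/0.0112372 − 1)×1000 = (0.967483 − 1)×1000 = -32.517‰
α − 1 = ε/1000 = -0.0337
f^(α−1) = 0.661^(-0.0337) = 1.014050
δ_res = (-32.517 + 1000) × 1.014050 − 1000 = 981.076 − 1000 = -18.92‰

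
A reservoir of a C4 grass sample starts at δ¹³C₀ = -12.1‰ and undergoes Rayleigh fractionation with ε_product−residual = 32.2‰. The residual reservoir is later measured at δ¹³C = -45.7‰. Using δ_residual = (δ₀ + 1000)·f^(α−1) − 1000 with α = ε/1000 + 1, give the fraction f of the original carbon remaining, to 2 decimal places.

0.34

α − 1 = ε/1000 = 0.0322
(δ_res + 1000)/(δ₀ + 1000) = (-45.7 + 1000)/(-12.1 + 1000) = 954.3/987.9 = 0.965988
f = 0.965988^(1/0.0322) = exp(ln(0.965988)/0.0322) = exp(-0.03460/0.0322)
f = exp(-1.0746) = 0.3414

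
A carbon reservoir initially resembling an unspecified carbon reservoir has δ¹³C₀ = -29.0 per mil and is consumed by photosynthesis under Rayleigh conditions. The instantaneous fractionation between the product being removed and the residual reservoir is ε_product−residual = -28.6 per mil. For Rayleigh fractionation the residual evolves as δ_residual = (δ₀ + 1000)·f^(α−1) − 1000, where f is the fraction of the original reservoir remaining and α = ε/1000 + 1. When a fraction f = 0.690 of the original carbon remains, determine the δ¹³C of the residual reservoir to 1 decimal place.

-18.6 per mil

Rayleigh residual: δ_res = (δ₀ + 1000)·f^(α−1) − 1000
α = ε/1000 + 1 = 0.97140, so α − 1 = -0.02860
f^(α−1) = 0.690^(-0.02860) = 1.010669
δ_res = (-29.0 + 1000) × 1.010669 − 1000 = 981.360 − 1000 = -18.64 per mil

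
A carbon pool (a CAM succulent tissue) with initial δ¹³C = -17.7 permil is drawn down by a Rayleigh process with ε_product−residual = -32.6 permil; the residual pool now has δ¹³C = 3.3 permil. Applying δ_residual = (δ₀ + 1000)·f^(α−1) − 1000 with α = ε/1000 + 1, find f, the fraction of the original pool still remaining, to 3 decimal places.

α − 1 = ε/1000 = -0.0326
(δ_res + 1000)/(δ₀ + 1000) = (3.3 + 1000)/(-17.7 + 1000) = 1003.3/982.3 = 1.021378
f = 1.021378^(1/-0.0326) = exp(ln(1.021378)/-0.0326) = exp(0.02115/-0.0326)
f = exp(-0.6489) = 0.5226

0.523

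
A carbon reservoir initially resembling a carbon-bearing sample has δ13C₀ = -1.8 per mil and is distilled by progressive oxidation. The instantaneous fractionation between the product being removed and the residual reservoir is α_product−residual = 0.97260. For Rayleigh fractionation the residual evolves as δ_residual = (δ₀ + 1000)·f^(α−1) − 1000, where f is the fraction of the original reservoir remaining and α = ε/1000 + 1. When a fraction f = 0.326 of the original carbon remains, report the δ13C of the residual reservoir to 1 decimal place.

Rayleigh residual: δ_res = (δ₀ + 1000)·f^(α−1) − 1000
α − 1 = -0.02740
f^(α−1) = 0.326^(-0.02740) = 1.031188
δ_res = (-1.8 + 1000) × 1.031188 − 1000 = 1029.332 − 1000 = 29.33 per mil

29.3 per mil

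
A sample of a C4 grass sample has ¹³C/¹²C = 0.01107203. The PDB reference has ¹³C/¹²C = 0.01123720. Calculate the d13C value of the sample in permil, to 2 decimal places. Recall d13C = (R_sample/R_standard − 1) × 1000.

d13C = (R_sample / R_standard − 1) × 1000
R_sample / R_standard = 0.01107203 / 0.01123720 = 0.985301
d13C = (0.985301 − 1) × 1000 = -14.699 permil

-14.70 permil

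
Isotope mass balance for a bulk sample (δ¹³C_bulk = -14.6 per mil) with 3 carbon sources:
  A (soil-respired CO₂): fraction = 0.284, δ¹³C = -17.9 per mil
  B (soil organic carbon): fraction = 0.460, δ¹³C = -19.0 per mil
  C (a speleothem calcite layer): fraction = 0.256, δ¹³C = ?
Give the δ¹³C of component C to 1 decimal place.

-3.0 per mil

Isotope mass balance: δ_bulk = Σ fᵢ·δᵢ.
-14.6 = 0.284×(-17.9) + 0.460×(-19.0) + 0.256×δ_C
0.256·δ_C = -14.6 − (-13.824) = -0.776
δ_C = -0.776 / 0.256 = -3.03 per mil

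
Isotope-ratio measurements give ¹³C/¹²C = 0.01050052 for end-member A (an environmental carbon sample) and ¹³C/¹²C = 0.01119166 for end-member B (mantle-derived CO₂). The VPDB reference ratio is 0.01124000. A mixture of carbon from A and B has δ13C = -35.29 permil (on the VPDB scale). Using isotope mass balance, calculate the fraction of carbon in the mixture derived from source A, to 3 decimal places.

δ_A = (0.01050052/0.01124000 − 1)×1000 = (0.934210 − 1)×1000 = -65.790 permil
δ_B = (0.01119166/0.01124000 − 1)×1000 = (0.995699 − 1)×1000 = -4.301 permil
f_A = (δ_mix − δ_B)/(δ_A − δ_B) = (-35.29 − (-4.301))/(-65.790 − (-4.301))
f_A = -30.989 / -61.489 = 0.5040

0.504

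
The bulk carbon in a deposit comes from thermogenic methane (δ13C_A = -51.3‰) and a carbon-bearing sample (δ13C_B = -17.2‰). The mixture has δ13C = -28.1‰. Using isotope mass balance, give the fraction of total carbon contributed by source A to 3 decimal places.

0.320

δ_mix = f_A·δ_A + (1 − f_A)·δ_B  ⇒  f_A = (δ_mix − δ_B)/(δ_A − δ_B)
f_A = (-28.1 − (-17.2)) / (-51.3 − (-17.2))
f_A = -10.9 / -34.1 = 0.3196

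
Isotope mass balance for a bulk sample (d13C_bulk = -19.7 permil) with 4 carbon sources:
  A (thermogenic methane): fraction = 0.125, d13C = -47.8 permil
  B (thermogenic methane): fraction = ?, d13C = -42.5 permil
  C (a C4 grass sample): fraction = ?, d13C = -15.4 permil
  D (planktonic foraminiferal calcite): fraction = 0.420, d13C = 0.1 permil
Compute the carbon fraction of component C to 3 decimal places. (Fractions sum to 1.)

0.206

Let f_C and f_B be the unknown fractions; fractions sum to 1 so f_C + f_B = 0.455.
Mass balance: Σ fᵢ·δᵢ = δ_bulk ⇒ f_C·(-15.4) + f_B·(-42.5) = -19.7 − (-5.933) = -13.767
Substitute f_B = 0.455 − f_C:
f_C·(-15.4 − -42.5) = -13.767 − 0.455×(-42.5) = 5.571
f_C = 5.571 / 27.1 = 0.2056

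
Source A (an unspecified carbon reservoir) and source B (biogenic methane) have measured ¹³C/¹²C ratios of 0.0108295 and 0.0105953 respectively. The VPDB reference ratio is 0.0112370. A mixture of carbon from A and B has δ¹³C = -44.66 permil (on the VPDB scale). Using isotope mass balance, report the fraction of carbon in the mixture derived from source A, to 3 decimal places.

0.597

δ_A = (0.0108295/0.0112370 − 1)×1000 = (0.963736 − 1)×1000 = -36.264 permil
δ_B = (0.0105953/0.0112370 − 1)×1000 = (0.942894 − 1)×1000 = -57.106 permil
f_A = (δ_mix − δ_B)/(δ_A − δ_B) = (-44.66 − (-57.106))/(-36.264 − (-57.106))
f_A = 12.446 / 20.842 = 0.5972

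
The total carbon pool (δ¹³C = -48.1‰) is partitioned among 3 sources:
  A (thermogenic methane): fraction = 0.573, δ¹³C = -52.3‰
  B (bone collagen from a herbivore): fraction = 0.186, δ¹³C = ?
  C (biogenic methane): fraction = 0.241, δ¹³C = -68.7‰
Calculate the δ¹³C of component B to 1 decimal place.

-8.5‰

Isotope mass balance: δ_bulk = Σ fᵢ·δᵢ.
-48.1 = 0.573×(-52.3) + 0.186×δ_B + 0.241×(-68.7)
0.186·δ_B = -48.1 − (-46.525) = -1.575
δ_B = -1.575 / 0.186 = -8.47‰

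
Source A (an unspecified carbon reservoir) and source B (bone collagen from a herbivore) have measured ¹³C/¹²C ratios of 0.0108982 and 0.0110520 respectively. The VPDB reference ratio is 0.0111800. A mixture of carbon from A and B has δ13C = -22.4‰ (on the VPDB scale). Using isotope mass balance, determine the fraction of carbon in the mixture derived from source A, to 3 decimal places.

0.796

δ_A = (0.0108982/0.0111800 − 1)×1000 = (0.974794 − 1)×1000 = -25.206‰
δ_B = (0.0110520/0.0111800 − 1)×1000 = (0.988551 − 1)×1000 = -11.449‰
f_A = (δ_mix − δ_B)/(δ_A − δ_B) = (-22.4 − (-11.449))/(-25.206 − (-11.449))
f_A = -10.951 / -13.757 = 0.7960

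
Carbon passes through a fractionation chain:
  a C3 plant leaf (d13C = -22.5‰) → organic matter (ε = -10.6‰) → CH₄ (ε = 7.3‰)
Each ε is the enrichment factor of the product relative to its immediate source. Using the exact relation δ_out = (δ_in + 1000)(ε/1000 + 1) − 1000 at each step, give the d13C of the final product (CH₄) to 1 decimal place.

step 1: δ = (-22.50 + 1000)·(-10.6/1000 + 1) − 1000 = -32.86‰
step 2: δ = (-32.86 + 1000)·(7.3/1000 + 1) − 1000 = -25.80‰

-25.8‰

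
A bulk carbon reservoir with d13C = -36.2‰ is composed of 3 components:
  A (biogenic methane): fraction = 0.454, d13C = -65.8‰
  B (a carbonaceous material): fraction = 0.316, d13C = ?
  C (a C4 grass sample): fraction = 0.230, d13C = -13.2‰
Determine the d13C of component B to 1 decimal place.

-10.4‰

Isotope mass balance: δ_bulk = Σ fᵢ·δᵢ.
-36.2 = 0.454×(-65.8) + 0.316×δ_B + 0.230×(-13.2)
0.316·δ_B = -36.2 − (-32.909) = -3.291
δ_B = -3.291 / 0.316 = -10.41‰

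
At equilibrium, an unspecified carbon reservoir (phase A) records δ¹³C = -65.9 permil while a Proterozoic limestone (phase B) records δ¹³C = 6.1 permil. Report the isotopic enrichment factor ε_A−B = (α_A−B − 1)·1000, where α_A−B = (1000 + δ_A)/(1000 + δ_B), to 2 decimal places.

α_A−B = (1000 + -65.9) / (1000 + 6.1) = 934.1 / 1006.1 = 0.928437
ε_A−B = (0.928437 − 1) × 1000 = -71.563 permil
(The approximation ε ≈ δ_A − δ_B would give -72.0 permil.)

-71.56 permil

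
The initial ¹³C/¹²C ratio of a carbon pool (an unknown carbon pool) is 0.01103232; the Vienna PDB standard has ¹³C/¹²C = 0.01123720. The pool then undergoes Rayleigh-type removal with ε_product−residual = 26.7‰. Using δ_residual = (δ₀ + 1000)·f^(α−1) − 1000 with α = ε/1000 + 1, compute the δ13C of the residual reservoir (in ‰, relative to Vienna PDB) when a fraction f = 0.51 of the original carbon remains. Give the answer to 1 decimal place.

-35.7‰

δ₀ = (0.01103232/0.01123720 − 1)×1000 = (0.981768 − 1)×1000 = -18.232‰
α − 1 = ε/1000 = 0.0267
f^(α−1) = 0.51^(0.0267) = 0.982182
δ_res = (-18.232 + 1000) × 0.982182 − 1000 = 964.275 − 1000 = -35.73‰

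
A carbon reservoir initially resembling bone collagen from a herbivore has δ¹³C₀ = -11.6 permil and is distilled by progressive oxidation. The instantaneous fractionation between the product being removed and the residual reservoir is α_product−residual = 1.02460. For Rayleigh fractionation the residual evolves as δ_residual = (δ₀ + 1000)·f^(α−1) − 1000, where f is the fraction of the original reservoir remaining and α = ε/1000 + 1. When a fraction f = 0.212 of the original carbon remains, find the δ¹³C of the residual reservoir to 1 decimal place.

-48.6 permil

Rayleigh residual: δ_res = (δ₀ + 1000)·f^(α−1) − 1000
α − 1 = 0.02460
f^(α−1) = 0.212^(0.02460) = 0.962560
δ_res = (-11.6 + 1000) × 0.962560 − 1000 = 951.394 − 1000 = -48.61 permil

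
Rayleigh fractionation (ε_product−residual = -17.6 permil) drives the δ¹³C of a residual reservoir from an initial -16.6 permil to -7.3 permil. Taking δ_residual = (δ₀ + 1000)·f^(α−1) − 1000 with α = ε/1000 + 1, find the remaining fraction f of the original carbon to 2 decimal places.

α − 1 = ε/1000 = -0.0176
(δ_res + 1000)/(δ₀ + 1000) = (-7.3 + 1000)/(-16.6 + 1000) = 992.7/983.4 = 1.009457
f = 1.009457^(1/-0.0176) = exp(ln(1.009457)/-0.0176) = exp(0.00941/-0.0176)
f = exp(-0.5348) = 0.5858

0.59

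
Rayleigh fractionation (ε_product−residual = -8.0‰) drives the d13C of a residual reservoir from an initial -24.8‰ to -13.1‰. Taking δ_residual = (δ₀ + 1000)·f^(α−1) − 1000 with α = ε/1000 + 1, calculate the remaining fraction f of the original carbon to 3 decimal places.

α − 1 = ε/1000 = -0.0080
(δ_res + 1000)/(δ₀ + 1000) = (-13.1 + 1000)/(-24.8 + 1000) = 986.9/975.2 = 1.011998
f = 1.011998^(1/-0.0080) = exp(ln(1.011998)/-0.0080) = exp(0.01193/-0.0080)
f = exp(-1.4908) = 0.2252

0.225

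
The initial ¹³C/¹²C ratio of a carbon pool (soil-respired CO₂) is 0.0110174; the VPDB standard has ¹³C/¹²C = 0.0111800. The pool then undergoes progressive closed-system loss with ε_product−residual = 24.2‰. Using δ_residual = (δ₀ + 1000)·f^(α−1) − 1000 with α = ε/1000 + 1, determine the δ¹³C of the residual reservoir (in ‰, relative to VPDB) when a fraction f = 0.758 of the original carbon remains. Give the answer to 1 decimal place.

-21.1‰

δ₀ = (0.0110174/0.0111800 − 1)×1000 = (0.985456 − 1)×1000 = -14.544‰
α − 1 = ε/1000 = 0.0242
f^(α−1) = 0.758^(0.0242) = 0.993317
δ_res = (-14.544 + 1000) × 0.993317 − 1000 = 978.871 − 1000 = -21.13‰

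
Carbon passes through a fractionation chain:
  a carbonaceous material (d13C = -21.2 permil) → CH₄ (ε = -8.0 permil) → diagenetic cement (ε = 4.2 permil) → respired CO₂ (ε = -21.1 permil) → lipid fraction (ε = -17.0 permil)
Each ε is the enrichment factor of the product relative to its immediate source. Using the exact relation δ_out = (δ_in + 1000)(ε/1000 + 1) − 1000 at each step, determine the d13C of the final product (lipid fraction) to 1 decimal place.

step 1: δ = (-21.20 + 1000)·(-8.0/1000 + 1) − 1000 = -29.03 permil
step 2: δ = (-29.03 + 1000)·(4.2/1000 + 1) − 1000 = -24.95 permil
step 3: δ = (-24.95 + 1000)·(-21.1/1000 + 1) − 1000 = -45.53 permil
step 4: δ = (-45.53 + 1000)·(-17.0/1000 + 1) − 1000 = -61.75 permil

-61.8 permil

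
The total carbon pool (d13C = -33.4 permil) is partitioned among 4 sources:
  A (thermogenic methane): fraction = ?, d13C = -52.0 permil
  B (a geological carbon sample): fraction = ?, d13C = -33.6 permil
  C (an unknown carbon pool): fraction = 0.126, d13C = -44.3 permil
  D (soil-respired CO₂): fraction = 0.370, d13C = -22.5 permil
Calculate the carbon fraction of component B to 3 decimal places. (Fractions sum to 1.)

0.365

Let f_B and f_A be the unknown fractions; fractions sum to 1 so f_B + f_A = 0.504.
Mass balance: Σ fᵢ·δᵢ = δ_bulk ⇒ f_B·(-33.6) + f_A·(-52.0) = -33.4 − (-13.907) = -19.493
Substitute f_A = 0.504 − f_B:
f_B·(-33.6 − -52.0) = -19.493 − 0.504×(-52.0) = 6.715
f_B = 6.715 / 18.4 = 0.3649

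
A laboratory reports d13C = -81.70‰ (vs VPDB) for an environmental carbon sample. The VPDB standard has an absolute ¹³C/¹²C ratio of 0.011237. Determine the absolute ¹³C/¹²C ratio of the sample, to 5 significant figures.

R_sample = R_standard × (d13C/1000 + 1)
R_sample = 0.011237 × (-81.70/1000 + 1) = 0.011237 × 0.918300
R_sample = 0.0103189

0.010319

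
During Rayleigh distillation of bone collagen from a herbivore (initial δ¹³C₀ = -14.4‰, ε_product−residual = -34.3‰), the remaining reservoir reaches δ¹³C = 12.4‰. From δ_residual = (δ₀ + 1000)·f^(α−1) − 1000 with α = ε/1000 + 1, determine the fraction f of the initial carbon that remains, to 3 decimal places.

α − 1 = ε/1000 = -0.0343
(δ_res + 1000)/(δ₀ + 1000) = (12.4 + 1000)/(-14.4 + 1000) = 1012.4/985.6 = 1.027192
f = 1.027192^(1/-0.0343) = exp(ln(1.027192)/-0.0343) = exp(0.02683/-0.0343)
f = exp(-0.7822) = 0.4574

0.457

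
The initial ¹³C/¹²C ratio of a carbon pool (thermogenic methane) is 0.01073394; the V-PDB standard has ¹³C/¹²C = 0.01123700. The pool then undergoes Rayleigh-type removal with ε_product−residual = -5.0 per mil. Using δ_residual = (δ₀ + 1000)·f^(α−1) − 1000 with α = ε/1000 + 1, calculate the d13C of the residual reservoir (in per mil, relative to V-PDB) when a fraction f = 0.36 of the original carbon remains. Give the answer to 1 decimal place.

δ₀ = (0.01073394/0.01123700 − 1)×1000 = (0.955232 − 1)×1000 = -44.768 per mil
α − 1 = ε/1000 = -0.0050
f^(α−1) = 0.36^(-0.0050) = 1.005121
δ_res = (-44.768 + 1000) × 1.005121 − 1000 = 960.124 − 1000 = -39.88 per mil

-39.9 per mil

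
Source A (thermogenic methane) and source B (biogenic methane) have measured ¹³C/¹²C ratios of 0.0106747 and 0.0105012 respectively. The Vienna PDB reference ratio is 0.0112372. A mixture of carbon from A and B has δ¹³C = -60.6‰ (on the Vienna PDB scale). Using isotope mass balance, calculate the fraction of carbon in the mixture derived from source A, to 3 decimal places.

δ_A = (0.0106747/0.0112372 − 1)×1000 = (0.949943 − 1)×1000 = -50.057‰
δ_B = (0.0105012/0.0112372 − 1)×1000 = (0.934503 − 1)×1000 = -65.497‰
f_A = (δ_mix − δ_B)/(δ_A − δ_B) = (-60.6 − (-65.497))/(-50.057 − (-65.497))
f_A = 4.897 / 15.440 = 0.3172

0.317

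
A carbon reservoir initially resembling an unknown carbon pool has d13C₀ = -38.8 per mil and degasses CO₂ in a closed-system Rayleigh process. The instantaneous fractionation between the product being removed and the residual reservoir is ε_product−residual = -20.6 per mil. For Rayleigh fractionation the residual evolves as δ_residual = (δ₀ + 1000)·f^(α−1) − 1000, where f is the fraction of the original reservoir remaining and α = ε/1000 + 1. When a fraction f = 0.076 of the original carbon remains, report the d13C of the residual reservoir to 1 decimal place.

Rayleigh residual: δ_res = (δ₀ + 1000)·f^(α−1) − 1000
α = ε/1000 + 1 = 0.97940, so α − 1 = -0.02060
f^(α−1) = 0.076^(-0.02060) = 1.054521
δ_res = (-38.8 + 1000) × 1.054521 − 1000 = 1013.606 − 1000 = 13.61 per mil

13.6 per mil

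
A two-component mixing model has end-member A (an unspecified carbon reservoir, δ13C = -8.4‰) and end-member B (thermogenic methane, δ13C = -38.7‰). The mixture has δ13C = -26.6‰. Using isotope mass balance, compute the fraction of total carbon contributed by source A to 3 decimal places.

δ_mix = f_A·δ_A + (1 − f_A)·δ_B  ⇒  f_A = (δ_mix − δ_B)/(δ_A − δ_B)
f_A = (-26.6 − (-38.7)) / (-8.4 − (-38.7))
f_A = 12.1 / 30.3 = 0.3993

0.399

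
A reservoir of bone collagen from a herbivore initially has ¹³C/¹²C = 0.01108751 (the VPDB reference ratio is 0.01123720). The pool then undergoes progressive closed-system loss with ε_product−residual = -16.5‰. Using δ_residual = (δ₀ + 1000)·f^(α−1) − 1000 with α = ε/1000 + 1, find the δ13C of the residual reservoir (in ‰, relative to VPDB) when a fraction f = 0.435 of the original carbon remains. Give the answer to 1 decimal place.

δ₀ = (0.01108751/0.01123720 − 1)×1000 = (0.986679 − 1)×1000 = -13.321‰
α − 1 = ε/1000 = -0.0165
f^(α−1) = 0.435^(-0.0165) = 1.013830
δ_res = (-13.321 + 1000) × 1.013830 − 1000 = 1000.324 − 1000 = 0.32‰

0.3‰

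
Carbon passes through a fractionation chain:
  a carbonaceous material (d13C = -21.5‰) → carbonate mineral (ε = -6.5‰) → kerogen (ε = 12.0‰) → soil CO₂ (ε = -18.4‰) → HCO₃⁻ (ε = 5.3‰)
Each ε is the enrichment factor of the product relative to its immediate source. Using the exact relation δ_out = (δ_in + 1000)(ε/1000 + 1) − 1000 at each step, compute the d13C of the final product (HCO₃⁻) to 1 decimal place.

-29.2‰

step 1: δ = (-21.50 + 1000)·(-6.5/1000 + 1) − 1000 = -27.86‰
step 2: δ = (-27.86 + 1000)·(12.0/1000 + 1) − 1000 = -16.19‰
step 3: δ = (-16.19 + 1000)·(-18.4/1000 + 1) − 1000 = -34.30‰
step 4: δ = (-34.30 + 1000)·(5.3/1000 + 1) − 1000 = -29.18‰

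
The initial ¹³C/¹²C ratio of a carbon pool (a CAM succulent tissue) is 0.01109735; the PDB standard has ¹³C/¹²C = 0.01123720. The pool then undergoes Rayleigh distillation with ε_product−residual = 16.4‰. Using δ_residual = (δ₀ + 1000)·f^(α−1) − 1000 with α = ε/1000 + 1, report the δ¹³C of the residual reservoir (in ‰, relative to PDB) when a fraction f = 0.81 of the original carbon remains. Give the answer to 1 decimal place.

-15.9‰

δ₀ = (0.01109735/0.01123720 − 1)×1000 = (0.987555 − 1)×1000 = -12.445‰
α − 1 = ε/1000 = 0.0164
f^(α−1) = 0.81^(0.0164) = 0.996550
δ_res = (-12.445 + 1000) × 0.996550 − 1000 = 984.148 − 1000 = -15.85‰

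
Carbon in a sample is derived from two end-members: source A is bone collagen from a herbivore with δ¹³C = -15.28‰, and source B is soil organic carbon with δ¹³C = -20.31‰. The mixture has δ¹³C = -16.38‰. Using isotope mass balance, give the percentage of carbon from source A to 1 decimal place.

δ_mix = f_A·δ_A + (1 − f_A)·δ_B  ⇒  f_A = (δ_mix − δ_B)/(δ_A − δ_B)
f_A = (-16.38 − (-20.31)) / (-15.28 − (-20.31))
f_A = 3.93 / 5.03 = 0.7813

78.1%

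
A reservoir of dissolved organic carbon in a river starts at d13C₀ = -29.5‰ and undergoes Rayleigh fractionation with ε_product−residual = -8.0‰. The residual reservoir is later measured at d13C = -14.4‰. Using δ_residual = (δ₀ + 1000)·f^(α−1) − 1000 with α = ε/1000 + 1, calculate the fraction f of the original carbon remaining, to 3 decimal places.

α − 1 = ε/1000 = -0.0080
(δ_res + 1000)/(δ₀ + 1000) = (-14.4 + 1000)/(-29.5 + 1000) = 985.6/970.5 = 1.015559
f = 1.015559^(1/-0.0080) = exp(ln(1.015559)/-0.0080) = exp(0.01544/-0.0080)
f = exp(-1.9299) = 0.1452

0.145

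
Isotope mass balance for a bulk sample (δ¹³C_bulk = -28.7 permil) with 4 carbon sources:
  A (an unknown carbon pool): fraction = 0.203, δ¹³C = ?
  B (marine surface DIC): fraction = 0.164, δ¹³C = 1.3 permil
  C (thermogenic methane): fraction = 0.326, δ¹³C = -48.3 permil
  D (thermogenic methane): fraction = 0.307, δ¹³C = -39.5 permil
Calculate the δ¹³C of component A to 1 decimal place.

Isotope mass balance: δ_bulk = Σ fᵢ·δᵢ.
-28.7 = 0.203×δ_A + 0.164×(1.3) + 0.326×(-48.3) + 0.307×(-39.5)
0.203·δ_A = -28.7 − (-27.659) = -1.041
δ_A = -1.041 / 0.203 = -5.13 permil

-5.1 permil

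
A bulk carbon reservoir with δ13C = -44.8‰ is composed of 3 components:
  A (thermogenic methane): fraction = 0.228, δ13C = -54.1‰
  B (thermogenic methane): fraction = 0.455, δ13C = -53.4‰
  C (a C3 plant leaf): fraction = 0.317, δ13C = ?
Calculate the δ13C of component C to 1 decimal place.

Isotope mass balance: δ_bulk = Σ fᵢ·δᵢ.
-44.8 = 0.228×(-54.1) + 0.455×(-53.4) + 0.317×δ_C
0.317·δ_C = -44.8 − (-36.632) = -8.168
δ_C = -8.168 / 0.317 = -25.77‰

-25.8‰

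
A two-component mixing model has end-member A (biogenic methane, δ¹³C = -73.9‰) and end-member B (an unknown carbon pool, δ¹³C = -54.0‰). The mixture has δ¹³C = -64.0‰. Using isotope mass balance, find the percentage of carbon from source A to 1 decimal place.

δ_mix = f_A·δ_A + (1 − f_A)·δ_B  ⇒  f_A = (δ_mix − δ_B)/(δ_A − δ_B)
f_A = (-64.0 − (-54.0)) / (-73.9 − (-54.0))
f_A = -10.0 / -19.9 = 0.5025

50.3%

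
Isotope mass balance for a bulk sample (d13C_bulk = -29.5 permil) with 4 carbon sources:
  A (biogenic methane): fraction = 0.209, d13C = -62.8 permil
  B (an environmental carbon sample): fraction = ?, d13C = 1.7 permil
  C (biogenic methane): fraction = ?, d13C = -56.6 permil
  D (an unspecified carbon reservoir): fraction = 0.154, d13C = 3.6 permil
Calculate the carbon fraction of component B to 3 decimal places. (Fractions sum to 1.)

0.328

Let f_B and f_C be the unknown fractions; fractions sum to 1 so f_B + f_C = 0.637.
Mass balance: Σ fᵢ·δᵢ = δ_bulk ⇒ f_B·(1.7) + f_C·(-56.6) = -29.5 − (-12.571) = -16.929
Substitute f_C = 0.637 − f_B:
f_B·(1.7 − -56.6) = -16.929 − 0.637×(-56.6) = 19.125
f_B = 19.125 / 58.3 = 0.3280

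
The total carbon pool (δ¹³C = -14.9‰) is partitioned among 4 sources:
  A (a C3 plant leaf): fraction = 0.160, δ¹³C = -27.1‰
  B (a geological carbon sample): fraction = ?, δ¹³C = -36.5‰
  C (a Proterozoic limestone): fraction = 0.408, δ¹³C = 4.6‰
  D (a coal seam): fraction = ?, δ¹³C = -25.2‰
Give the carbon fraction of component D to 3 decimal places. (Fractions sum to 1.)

Let f_D and f_B be the unknown fractions; fractions sum to 1 so f_D + f_B = 0.432.
Mass balance: Σ fᵢ·δᵢ = δ_bulk ⇒ f_D·(-25.2) + f_B·(-36.5) = -14.9 − (-2.459) = -12.441
Substitute f_B = 0.432 − f_D:
f_D·(-25.2 − -36.5) = -12.441 − 0.432×(-36.5) = 3.327
f_D = 3.327 / 11.3 = 0.2944

0.294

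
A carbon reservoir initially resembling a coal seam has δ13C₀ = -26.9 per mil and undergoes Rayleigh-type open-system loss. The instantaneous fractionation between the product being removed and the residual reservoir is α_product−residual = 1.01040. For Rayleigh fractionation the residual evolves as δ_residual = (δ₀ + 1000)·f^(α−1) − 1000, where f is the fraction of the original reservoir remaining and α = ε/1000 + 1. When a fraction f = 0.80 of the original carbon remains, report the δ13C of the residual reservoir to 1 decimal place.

-29.2 per mil

Rayleigh residual: δ_res = (δ₀ + 1000)·f^(α−1) − 1000
α − 1 = 0.01040
f^(α−1) = 0.80^(0.01040) = 0.997682
δ_res = (-26.9 + 1000) × 0.997682 − 1000 = 970.844 − 1000 = -29.16 per mil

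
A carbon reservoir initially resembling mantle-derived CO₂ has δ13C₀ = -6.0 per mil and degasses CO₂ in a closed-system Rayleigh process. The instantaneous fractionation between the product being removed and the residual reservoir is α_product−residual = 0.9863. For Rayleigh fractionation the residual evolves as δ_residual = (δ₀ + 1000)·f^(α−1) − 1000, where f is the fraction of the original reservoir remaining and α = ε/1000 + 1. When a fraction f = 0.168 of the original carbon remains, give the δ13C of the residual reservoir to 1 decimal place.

Rayleigh residual: δ_res = (δ₀ + 1000)·f^(α−1) − 1000
α − 1 = -0.01370
f^(α−1) = 0.168^(-0.01370) = 1.024739
δ_res = (-6.0 + 1000) × 1.024739 − 1000 = 1018.591 − 1000 = 18.59 per mil

18.6 per mil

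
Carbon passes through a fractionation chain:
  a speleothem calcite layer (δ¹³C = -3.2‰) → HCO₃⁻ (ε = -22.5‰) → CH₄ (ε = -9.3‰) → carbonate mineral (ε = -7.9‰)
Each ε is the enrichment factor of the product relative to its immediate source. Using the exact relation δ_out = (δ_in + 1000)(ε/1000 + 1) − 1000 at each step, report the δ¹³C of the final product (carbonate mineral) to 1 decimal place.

step 1: δ = (-3.20 + 1000)·(-22.5/1000 + 1) − 1000 = -25.63‰
step 2: δ = (-25.63 + 1000)·(-9.3/1000 + 1) − 1000 = -34.69‰
step 3: δ = (-34.69 + 1000)·(-7.9/1000 + 1) − 1000 = -42.32‰

-42.3‰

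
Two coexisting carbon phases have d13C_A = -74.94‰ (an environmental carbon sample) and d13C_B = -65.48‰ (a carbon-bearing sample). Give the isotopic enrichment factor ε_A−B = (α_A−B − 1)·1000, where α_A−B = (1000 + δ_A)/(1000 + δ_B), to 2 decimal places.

-10.12‰

α_A−B = (1000 + -74.94) / (1000 + -65.48) = 925.06 / 934.52 = 0.989877
ε_A−B = (0.989877 − 1) × 1000 = -10.123‰
(The approximation ε ≈ δ_A − δ_B would give -9.46‰.)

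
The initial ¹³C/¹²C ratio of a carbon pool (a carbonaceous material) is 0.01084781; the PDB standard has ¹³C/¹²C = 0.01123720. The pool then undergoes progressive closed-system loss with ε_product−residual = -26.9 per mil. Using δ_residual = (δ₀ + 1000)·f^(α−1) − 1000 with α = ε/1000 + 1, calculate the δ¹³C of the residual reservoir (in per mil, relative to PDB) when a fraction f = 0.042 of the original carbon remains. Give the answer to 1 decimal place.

51.3 per mil

δ₀ = (0.01084781/0.01123720 − 1)×1000 = (0.965348 − 1)×1000 = -34.652 per mil
α − 1 = ε/1000 = -0.0269
f^(α−1) = 0.042^(-0.0269) = 1.089017
δ_res = (-34.652 + 1000) × 1.089017 − 1000 = 1051.280 − 1000 = 51.28 per mil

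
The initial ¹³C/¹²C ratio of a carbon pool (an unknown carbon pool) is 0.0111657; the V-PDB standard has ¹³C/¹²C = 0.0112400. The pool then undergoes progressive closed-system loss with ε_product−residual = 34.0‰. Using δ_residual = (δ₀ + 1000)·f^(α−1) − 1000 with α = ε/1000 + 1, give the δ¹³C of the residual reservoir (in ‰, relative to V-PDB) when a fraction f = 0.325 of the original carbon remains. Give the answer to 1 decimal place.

δ₀ = (0.0111657/0.0112400 − 1)×1000 = (0.993390 − 1)×1000 = -6.610‰
α − 1 = ε/1000 = 0.0340
f^(α−1) = 0.325^(0.0340) = 0.962507
δ_res = (-6.610 + 1000) × 0.962507 − 1000 = 956.145 − 1000 = -43.86‰

-43.9‰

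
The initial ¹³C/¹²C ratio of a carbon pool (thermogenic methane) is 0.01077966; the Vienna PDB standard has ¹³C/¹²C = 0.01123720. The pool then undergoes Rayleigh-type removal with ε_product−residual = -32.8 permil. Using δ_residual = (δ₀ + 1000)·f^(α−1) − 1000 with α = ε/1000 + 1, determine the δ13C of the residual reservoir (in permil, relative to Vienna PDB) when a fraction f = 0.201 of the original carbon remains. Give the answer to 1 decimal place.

11.1 permil

δ₀ = (0.01077966/0.01123720 − 1)×1000 = (0.959283 − 1)×1000 = -40.717 permil
α − 1 = ε/1000 = -0.0328
f^(α−1) = 0.201^(-0.0328) = 1.054035
δ_res = (-40.717 + 1000) × 1.054035 − 1000 = 1011.119 − 1000 = 11.12 permil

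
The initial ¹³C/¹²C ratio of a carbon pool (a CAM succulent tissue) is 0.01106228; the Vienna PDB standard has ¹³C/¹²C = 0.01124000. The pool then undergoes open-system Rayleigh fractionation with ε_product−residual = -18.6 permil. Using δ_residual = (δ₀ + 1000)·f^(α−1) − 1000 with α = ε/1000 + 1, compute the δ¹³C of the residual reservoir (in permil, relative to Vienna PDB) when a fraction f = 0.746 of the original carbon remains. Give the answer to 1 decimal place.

δ₀ = (0.01106228/0.01124000 − 1)×1000 = (0.984189 − 1)×1000 = -15.811 permil
α − 1 = ε/1000 = -0.0186
f^(α−1) = 0.746^(-0.0186) = 1.005465
δ_res = (-15.811 + 1000) × 1.005465 − 1000 = 989.567 − 1000 = -10.43 permil

-10.4 permil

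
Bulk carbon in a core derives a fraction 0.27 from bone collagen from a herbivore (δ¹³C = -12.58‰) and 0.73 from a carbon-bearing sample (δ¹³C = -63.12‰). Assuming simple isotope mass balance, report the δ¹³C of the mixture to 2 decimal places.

δ_mix = f_A·δ_A + f_B·δ_B
δ_mix = 0.27 × (-12.58) + 0.73 × (-63.12)
δ_mix = -3.397 + -46.078 = -49.474‰

-49.47‰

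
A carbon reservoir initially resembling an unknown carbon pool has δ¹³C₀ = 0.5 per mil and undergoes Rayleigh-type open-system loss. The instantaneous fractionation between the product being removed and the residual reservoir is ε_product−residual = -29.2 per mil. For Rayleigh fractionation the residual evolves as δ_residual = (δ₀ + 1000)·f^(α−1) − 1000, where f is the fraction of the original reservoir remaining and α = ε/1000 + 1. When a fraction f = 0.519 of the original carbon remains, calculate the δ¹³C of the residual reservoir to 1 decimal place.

19.8 per mil

Rayleigh residual: δ_res = (δ₀ + 1000)·f^(α−1) − 1000
α = ε/1000 + 1 = 0.97080, so α − 1 = -0.02920
f^(α−1) = 0.519^(-0.02920) = 1.019335
δ_res = (0.5 + 1000) × 1.019335 − 1000 = 1019.845 − 1000 = 19.85 per mil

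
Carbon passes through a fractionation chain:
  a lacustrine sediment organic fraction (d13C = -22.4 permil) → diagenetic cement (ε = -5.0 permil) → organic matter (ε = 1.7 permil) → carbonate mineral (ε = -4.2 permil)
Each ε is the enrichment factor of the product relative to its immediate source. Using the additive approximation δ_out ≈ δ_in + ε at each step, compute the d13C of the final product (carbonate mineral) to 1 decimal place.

step 1: δ ≈ -22.4 + (-5.0) = -27.4 permil
step 2: δ ≈ -27.4 + (1.7) = -25.7 permil
step 3: δ ≈ -25.7 + (-4.2) = -29.9 permil

-29.9 permil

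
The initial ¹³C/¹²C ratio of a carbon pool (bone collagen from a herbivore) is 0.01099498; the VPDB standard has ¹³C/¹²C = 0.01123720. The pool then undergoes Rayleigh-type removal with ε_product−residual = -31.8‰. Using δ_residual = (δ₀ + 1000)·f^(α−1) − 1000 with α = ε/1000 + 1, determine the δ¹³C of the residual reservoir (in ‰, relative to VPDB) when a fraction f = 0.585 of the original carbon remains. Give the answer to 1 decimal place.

-4.7‰

δ₀ = (0.01099498/0.01123720 − 1)×1000 = (0.978445 − 1)×1000 = -21.555‰
α − 1 = ε/1000 = -0.0318
f^(α−1) = 0.585^(-0.0318) = 1.017196
δ_res = (-21.555 + 1000) × 1.017196 − 1000 = 995.270 − 1000 = -4.73‰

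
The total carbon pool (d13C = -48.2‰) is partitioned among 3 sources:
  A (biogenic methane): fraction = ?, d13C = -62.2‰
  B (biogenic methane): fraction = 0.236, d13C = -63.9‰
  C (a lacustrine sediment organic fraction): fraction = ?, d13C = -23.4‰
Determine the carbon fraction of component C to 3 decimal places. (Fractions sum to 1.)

Let f_C and f_A be the unknown fractions; fractions sum to 1 so f_C + f_A = 0.764.
Mass balance: Σ fᵢ·δᵢ = δ_bulk ⇒ f_C·(-23.4) + f_A·(-62.2) = -48.2 − (-15.080) = -33.120
Substitute f_A = 0.764 − f_C:
f_C·(-23.4 − -62.2) = -33.120 − 0.764×(-62.2) = 14.401
f_C = 14.401 / 38.8 = 0.3712

0.371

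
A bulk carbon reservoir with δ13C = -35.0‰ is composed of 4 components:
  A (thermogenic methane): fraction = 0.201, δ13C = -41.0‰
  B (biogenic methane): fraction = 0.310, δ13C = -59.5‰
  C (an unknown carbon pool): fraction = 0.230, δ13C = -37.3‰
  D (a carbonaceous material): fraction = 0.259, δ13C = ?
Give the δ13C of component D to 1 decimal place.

1.0‰

Isotope mass balance: δ_bulk = Σ fᵢ·δᵢ.
-35.0 = 0.201×(-41.0) + 0.310×(-59.5) + 0.230×(-37.3) + 0.259×δ_D
0.259·δ_D = -35.0 − (-35.265) = 0.265
δ_D = 0.265 / 0.259 = 1.02‰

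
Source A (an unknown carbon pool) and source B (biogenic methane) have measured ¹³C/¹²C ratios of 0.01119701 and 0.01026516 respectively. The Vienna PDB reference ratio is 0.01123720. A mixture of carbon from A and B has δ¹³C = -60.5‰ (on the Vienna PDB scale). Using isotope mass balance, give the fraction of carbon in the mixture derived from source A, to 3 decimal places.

δ_A = (0.01119701/0.01123720 − 1)×1000 = (0.996423 − 1)×1000 = -3.577‰
δ_B = (0.01026516/0.01123720 − 1)×1000 = (0.913498 − 1)×1000 = -86.502‰
f_A = (δ_mix − δ_B)/(δ_A − δ_B) = (-60.5 − (-86.502))/(-3.577 − (-86.502))
f_A = 26.002 / 82.925 = 0.3136

0.314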